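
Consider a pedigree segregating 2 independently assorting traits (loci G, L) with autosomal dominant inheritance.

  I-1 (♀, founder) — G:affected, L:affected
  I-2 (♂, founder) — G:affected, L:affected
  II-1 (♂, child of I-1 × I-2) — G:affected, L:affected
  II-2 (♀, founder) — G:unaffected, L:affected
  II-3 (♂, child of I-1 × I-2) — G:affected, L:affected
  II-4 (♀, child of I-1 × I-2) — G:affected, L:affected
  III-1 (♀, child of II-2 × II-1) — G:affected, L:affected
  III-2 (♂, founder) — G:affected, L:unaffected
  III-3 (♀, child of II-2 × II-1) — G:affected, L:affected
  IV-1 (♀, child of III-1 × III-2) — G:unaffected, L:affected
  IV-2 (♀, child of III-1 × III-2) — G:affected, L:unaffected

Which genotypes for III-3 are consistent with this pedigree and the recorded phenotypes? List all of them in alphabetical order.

III-3 ∈ {Gg LL, Gg Ll}

G/I-1 aff ·: Gg|GG
G/I-2 aff ·: Gg|GG
G/II-1 aff I-1×I-2: Gg|GG
G/II-2 un ·: gg
G/II-3 aff I-1×I-2: Gg|GG
G/II-4 aff I-1×I-2: Gg|GG
G/III-1 aff II-2×II-1: Gg
G/III-2 aff ·: Gg
G/III-3 aff II-2×II-1: Gg
G/IV-1 un III-1×III-2: gg
G/IV-2 aff III-1×III-2: Gg|GG
⇒ G over [I-1,I-2,II-1,II-2,II-3,II-4,III-1,III-2,III-3,IV-1,IV-2]: 50 consistent
L/I-1 aff ·: Ll|LL
L/I-2 aff ·: Ll|LL
L/II-1 aff I-1×I-2: Ll|LL
L/II-2 aff ·: Ll|LL
L/II-3 aff I-1×I-2: Ll|LL
L/II-4 aff I-1×I-2: Ll|LL
L/III-1 aff II-2×II-1: Ll
L/III-2 un ·: ll
L/III-3 aff II-2×II-1: Ll|LL
L/IV-1 aff III-1×III-2: Ll
L/IV-2 un III-1×III-2: ll
⇒ L over [I-1,I-2,II-1,II-2,II-3,II-4,III-1,III-2,III-3,IV-1,IV-2]: 74 consistent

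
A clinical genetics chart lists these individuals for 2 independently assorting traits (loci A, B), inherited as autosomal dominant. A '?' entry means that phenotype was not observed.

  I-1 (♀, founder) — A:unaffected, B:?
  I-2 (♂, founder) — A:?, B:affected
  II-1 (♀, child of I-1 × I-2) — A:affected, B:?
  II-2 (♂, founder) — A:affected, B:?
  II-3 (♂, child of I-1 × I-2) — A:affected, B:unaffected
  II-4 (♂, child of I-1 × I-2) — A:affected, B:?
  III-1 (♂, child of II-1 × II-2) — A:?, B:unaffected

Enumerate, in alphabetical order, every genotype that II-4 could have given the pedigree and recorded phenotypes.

II-4 ∈ {Aa BB, Aa Bb, Aa bb}

A/I-1 un ·: aa
A/I-2 ? ·: Aa|AA
A/II-1 aff I-1×I-2: Aa
A/II-2 aff ·: Aa|AA
A/II-3 aff I-1×I-2: Aa
A/II-4 aff I-1×I-2: Aa
A/III-1 ? II-1×II-2: aa|Aa|AA
⇒ A over [I-1,I-2,II-1,II-2,II-3,II-4,III-1]: 10 consistent
B/I-1 ? ·: bb|Bb
B/I-2 aff ·: Bb
B/II-1 ? I-1×I-2: bb|Bb
B/II-2 ? ·: bb|Bb
B/II-3 un I-1×I-2: bb
B/II-4 ? I-1×I-2: bb|Bb|BB
B/III-1 un II-1×II-2: bb
⇒ B over [I-1,I-2,II-1,II-2,II-3,II-4,III-1]: 20 consistent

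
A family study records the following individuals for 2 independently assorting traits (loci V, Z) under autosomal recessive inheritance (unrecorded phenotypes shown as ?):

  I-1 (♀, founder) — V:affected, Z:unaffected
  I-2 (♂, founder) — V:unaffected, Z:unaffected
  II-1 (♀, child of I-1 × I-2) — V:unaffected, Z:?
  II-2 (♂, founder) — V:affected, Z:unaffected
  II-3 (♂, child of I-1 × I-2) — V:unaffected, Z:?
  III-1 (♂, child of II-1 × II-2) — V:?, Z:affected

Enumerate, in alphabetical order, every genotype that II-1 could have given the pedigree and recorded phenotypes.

V/I-1 aff ·: vv
V/I-2 un ·: VV|Vv
V/II-1 un I-1×I-2: Vv
V/II-2 aff ·: vv
V/II-3 un I-1×I-2: Vv
V/III-1 ? II-1×II-2: Vv|vv
⇒ V over [I-1,I-2,II-1,II-2,II-3,III-1]: 4 consistent
Z/I-1 un ·: ZZ|Zz
Z/I-2 un ·: ZZ|Zz
Z/II-1 ? I-1×I-2: Zz|zz
Z/II-2 un ·: Zz
Z/II-3 ? I-1×I-2: ZZ|Zz|zz
Z/III-1 aff II-1×II-2: zz
⇒ Z over [I-1,I-2,II-1,II-2,II-3,III-1]: 10 consistent

II-1 ∈ {Vv Zz, Vv zz}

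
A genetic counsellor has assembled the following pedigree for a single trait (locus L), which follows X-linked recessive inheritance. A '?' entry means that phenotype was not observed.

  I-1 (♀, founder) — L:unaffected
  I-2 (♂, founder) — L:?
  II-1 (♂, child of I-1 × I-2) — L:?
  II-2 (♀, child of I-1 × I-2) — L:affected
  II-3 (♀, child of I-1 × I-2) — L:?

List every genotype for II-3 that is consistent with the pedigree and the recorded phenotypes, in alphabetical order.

II-3 ∈ {X^LX^l, X^lX^l}

L/I-1 un ·: X^LX^l
L/I-2 ? ·: X^lY
L/II-1 ? I-1×I-2: X^LY|X^lY
L/II-2 aff I-1×I-2: X^lX^l
L/II-3 ? I-1×I-2: X^LX^l|X^lX^l
⇒ L over [I-1,I-2,II-1,II-2,II-3]: 4 consistent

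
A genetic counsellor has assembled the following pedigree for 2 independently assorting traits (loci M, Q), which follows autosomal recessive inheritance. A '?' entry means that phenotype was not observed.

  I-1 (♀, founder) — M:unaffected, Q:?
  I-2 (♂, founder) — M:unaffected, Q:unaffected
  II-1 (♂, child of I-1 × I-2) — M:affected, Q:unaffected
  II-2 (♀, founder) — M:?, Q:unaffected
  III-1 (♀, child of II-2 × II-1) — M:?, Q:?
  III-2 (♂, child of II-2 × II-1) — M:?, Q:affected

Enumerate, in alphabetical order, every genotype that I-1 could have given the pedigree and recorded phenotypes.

M/I-1 un ·: Mm
M/I-2 un ·: Mm
M/II-1 aff I-1×I-2: mm
M/II-2 ? ·: MM|Mm|mm
M/III-1 ? II-2×II-1: Mm|mm
M/III-2 ? II-2×II-1: Mm|mm
⇒ M over [I-1,I-2,II-1,II-2,III-1,III-2]: 6 consistent
Q/I-1 ? ·: QQ|Qq|qq
Q/I-2 un ·: QQ|Qq
Q/II-1 un I-1×I-2: Qq
Q/II-2 un ·: Qq
Q/III-1 ? II-2×II-1: QQ|Qq|qq
Q/III-2 aff II-2×II-1: qq
⇒ Q over [I-1,I-2,II-1,II-2,III-1,III-2]: 15 consistent

I-1 ∈ {Mm QQ, Mm Qq, Mm qq}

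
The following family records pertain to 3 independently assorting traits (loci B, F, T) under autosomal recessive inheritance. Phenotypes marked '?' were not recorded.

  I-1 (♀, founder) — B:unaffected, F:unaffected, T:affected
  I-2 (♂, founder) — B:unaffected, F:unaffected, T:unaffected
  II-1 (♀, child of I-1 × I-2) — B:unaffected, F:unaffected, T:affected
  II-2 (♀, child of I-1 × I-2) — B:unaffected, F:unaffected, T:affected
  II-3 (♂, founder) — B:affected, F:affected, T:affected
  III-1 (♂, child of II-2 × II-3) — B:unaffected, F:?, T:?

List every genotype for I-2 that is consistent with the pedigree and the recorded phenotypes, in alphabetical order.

I-2 ∈ {BB FF Tt, BB Ff Tt, Bb FF Tt, Bb Ff Tt}

B/I-1 un ·: BB|Bb
B/I-2 un ·: BB|Bb
B/II-1 un I-1×I-2: BB|Bb
B/II-2 un I-1×I-2: BB|Bb
B/II-3 aff ·: bb
B/III-1 un II-2×II-3: Bb
⇒ B over [I-1,I-2,II-1,II-2,II-3,III-1]: 13 consistent
F/I-1 un ·: FF|Ff
F/I-2 un ·: FF|Ff
F/II-1 un I-1×I-2: FF|Ff
F/II-2 un I-1×I-2: FF|Ff
F/II-3 aff ·: ff
F/III-1 ? II-2×II-3: Ff|ff
⇒ F over [I-1,I-2,II-1,II-2,II-3,III-1]: 19 consistent
T/I-1 aff ·: tt
T/I-2 un ·: Tt
T/II-1 aff I-1×I-2: tt
T/II-2 aff I-1×I-2: tt
T/II-3 aff ·: tt
T/III-1 ? II-2×II-3: tt
⇒ T over [I-1,I-2,II-1,II-2,II-3,III-1]: 1 consistent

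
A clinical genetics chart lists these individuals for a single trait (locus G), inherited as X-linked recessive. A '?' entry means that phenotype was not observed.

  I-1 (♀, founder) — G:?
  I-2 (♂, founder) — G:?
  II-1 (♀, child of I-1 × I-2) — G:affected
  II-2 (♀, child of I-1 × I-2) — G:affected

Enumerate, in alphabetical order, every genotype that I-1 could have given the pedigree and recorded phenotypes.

G/I-1 ? ·: X^GX^g|X^gX^g
G/I-2 ? ·: X^gY
G/II-1 aff I-1×I-2: X^gX^g
G/II-2 aff I-1×I-2: X^gX^g
⇒ G over [I-1,I-2,II-1,II-2]: 2 consistent

I-1 ∈ {X^GX^g, X^gX^g}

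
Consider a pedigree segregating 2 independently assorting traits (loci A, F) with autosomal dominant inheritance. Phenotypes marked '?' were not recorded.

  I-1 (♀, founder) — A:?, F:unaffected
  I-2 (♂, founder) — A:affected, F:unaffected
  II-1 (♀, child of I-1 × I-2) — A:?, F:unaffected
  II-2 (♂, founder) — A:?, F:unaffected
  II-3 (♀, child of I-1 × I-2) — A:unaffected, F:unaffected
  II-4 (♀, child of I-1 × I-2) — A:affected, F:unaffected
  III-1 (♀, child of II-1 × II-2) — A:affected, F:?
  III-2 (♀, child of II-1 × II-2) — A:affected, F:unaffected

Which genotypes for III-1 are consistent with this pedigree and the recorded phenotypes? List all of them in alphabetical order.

III-1 ∈ {AA ff, Aa ff}

A/I-1 ? ·: aa|Aa
A/I-2 aff ·: Aa
A/II-1 ? I-1×I-2: aa|Aa|AA
A/II-2 ? ·: aa|Aa|AA
A/II-3 un I-1×I-2: aa
A/II-4 aff I-1×I-2: Aa|AA
A/III-1 aff II-1×II-2: Aa|AA
A/III-2 aff II-1×II-2: Aa|AA
⇒ A over [I-1,I-2,II-1,II-2,II-3,II-4,III-1,III-2]: 45 consistent
F/I-1 un ·: ff
F/I-2 un ·: ff
F/II-1 un I-1×I-2: ff
F/II-2 un ·: ff
F/II-3 un I-1×I-2: ff
F/II-4 un I-1×I-2: ff
F/III-1 ? II-1×II-2: ff
F/III-2 un II-1×II-2: ff
⇒ F over [I-1,I-2,II-1,II-2,II-3,II-4,III-1,III-2]: 1 consistent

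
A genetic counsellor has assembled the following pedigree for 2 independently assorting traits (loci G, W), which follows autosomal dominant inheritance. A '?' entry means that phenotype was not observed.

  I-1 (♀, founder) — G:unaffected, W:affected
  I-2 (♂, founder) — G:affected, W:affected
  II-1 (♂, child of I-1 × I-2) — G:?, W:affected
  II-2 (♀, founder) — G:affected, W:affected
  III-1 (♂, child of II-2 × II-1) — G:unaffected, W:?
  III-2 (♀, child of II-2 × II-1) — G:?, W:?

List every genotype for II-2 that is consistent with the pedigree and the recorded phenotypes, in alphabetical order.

II-2 ∈ {Gg WW, Gg Ww}

G/I-1 un ·: gg
G/I-2 aff ·: Gg|GG
G/II-1 ? I-1×I-2: gg|Gg
G/II-2 aff ·: Gg
G/III-1 un II-2×II-1: gg
G/III-2 ? II-2×II-1: gg|Gg|GG
⇒ G over [I-1,I-2,II-1,II-2,III-1,III-2]: 8 consistent
W/I-1 aff ·: Ww|WW
W/I-2 aff ·: Ww|WW
W/II-1 aff I-1×I-2: Ww|WW
W/II-2 aff ·: Ww|WW
W/III-1 ? II-2×II-1: ww|Ww|WW
W/III-2 ? II-2×II-1: ww|Ww|WW
⇒ W over [I-1,I-2,II-1,II-2,III-1,III-2]: 59 consistent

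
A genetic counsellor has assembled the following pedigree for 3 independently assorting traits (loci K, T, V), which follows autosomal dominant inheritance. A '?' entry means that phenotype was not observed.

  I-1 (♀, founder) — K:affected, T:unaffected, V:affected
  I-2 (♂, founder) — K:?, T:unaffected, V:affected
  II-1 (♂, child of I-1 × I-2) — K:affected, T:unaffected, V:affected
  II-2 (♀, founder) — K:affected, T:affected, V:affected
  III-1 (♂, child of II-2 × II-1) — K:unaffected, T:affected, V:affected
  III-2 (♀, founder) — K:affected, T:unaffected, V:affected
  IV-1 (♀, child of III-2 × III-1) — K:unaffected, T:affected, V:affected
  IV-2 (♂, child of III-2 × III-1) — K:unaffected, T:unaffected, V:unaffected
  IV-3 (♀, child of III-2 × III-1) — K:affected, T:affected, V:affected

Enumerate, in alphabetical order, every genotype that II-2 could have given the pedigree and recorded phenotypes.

II-2 ∈ {Kk TT VV, Kk TT Vv, Kk Tt VV, Kk Tt Vv}

K/I-1 aff ·: Kk|KK
K/I-2 ? ·: kk|Kk|KK
K/II-1 aff I-1×I-2: Kk
K/II-2 aff ·: Kk
K/III-1 un II-2×II-1: kk
K/III-2 aff ·: Kk
K/IV-1 un III-2×III-1: kk
K/IV-2 un III-2×III-1: kk
K/IV-3 aff III-2×III-1: Kk
⇒ K over [I-1,I-2,II-1,II-2,III-1,III-2,IV-1,IV-2,IV-3]: 5 consistent
T/I-1 un ·: tt
T/I-2 un ·: tt
T/II-1 un I-1×I-2: tt
T/II-2 aff ·: Tt|TT
T/III-1 aff II-2×II-1: Tt
T/III-2 un ·: tt
T/IV-1 aff III-2×III-1: Tt
T/IV-2 un III-2×III-1: tt
T/IV-3 aff III-2×III-1: Tt
⇒ T over [I-1,I-2,II-1,II-2,III-1,III-2,IV-1,IV-2,IV-3]: 2 consistent
V/I-1 aff ·: Vv|VV
V/I-2 aff ·: Vv|VV
V/II-1 aff I-1×I-2: Vv|VV
V/II-2 aff ·: Vv|VV
V/III-1 aff II-2×II-1: Vv
V/III-2 aff ·: Vv
V/IV-1 aff III-2×III-1: Vv|VV
V/IV-2 un III-2×III-1: vv
V/IV-3 aff III-2×III-1: Vv|VV
⇒ V over [I-1,I-2,II-1,II-2,III-1,III-2,IV-1,IV-2,IV-3]: 40 consistent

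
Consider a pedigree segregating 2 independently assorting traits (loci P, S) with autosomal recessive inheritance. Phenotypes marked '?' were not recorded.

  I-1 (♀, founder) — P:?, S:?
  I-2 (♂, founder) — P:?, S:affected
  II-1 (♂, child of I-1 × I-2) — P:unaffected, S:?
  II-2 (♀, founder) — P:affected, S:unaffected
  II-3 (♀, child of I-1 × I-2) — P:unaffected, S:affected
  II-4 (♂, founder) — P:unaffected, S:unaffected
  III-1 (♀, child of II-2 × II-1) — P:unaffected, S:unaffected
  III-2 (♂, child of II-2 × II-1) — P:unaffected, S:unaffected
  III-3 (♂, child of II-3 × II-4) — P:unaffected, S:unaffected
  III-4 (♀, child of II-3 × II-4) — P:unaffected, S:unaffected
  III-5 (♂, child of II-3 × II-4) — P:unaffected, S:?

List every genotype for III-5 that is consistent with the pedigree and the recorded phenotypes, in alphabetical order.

P/I-1 ? ·: PP|Pp|pp
P/I-2 ? ·: PP|Pp|pp
P/II-1 un I-1×I-2: PP|Pp
P/II-2 aff ·: pp
P/II-3 un I-1×I-2: PP|Pp
P/II-4 un ·: PP|Pp
P/III-1 un II-2×II-1: Pp
P/III-2 un II-2×II-1: Pp
P/III-3 un II-3×II-4: PP|Pp
P/III-4 un II-3×II-4: PP|Pp
P/III-5 un II-3×II-4: PP|Pp
⇒ P over [I-1,I-2,II-1,II-2,II-3,II-4,III-1,III-2,III-3,III-4,III-5]: 223 consistent
S/I-1 ? ·: Ss|ss
S/I-2 aff ·: ss
S/II-1 ? I-1×I-2: Ss|ss
S/II-2 un ·: SS|Ss
S/II-3 aff I-1×I-2: ss
S/II-4 un ·: SS|Ss
S/III-1 un II-2×II-1: SS|Ss
S/III-2 un II-2×II-1: SS|Ss
S/III-3 un II-3×II-4: Ss
S/III-4 un II-3×II-4: Ss
S/III-5 ? II-3×II-4: Ss|ss
⇒ S over [I-1,I-2,II-1,II-2,II-3,II-4,III-1,III-2,III-3,III-4,III-5]: 36 consistent

III-5 ∈ {PP Ss, PP ss, Pp Ss, Pp ss}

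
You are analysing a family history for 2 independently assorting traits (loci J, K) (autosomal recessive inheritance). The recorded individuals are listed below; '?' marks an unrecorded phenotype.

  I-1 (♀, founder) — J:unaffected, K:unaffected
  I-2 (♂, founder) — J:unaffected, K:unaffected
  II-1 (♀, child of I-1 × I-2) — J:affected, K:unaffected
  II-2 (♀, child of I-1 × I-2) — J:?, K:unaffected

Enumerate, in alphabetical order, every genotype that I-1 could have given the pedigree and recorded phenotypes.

J/I-1 un ·: Jj
J/I-2 un ·: Jj
J/II-1 aff I-1×I-2: jj
J/II-2 ? I-1×I-2: JJ|Jj|jj
⇒ J over [I-1,I-2,II-1,II-2]: 3 consistent
K/I-1 un ·: KK|Kk
K/I-2 un ·: KK|Kk
K/II-1 un I-1×I-2: KK|Kk
K/II-2 un I-1×I-2: KK|Kk
⇒ K over [I-1,I-2,II-1,II-2]: 13 consistent

I-1 ∈ {Jj KK, Jj Kk}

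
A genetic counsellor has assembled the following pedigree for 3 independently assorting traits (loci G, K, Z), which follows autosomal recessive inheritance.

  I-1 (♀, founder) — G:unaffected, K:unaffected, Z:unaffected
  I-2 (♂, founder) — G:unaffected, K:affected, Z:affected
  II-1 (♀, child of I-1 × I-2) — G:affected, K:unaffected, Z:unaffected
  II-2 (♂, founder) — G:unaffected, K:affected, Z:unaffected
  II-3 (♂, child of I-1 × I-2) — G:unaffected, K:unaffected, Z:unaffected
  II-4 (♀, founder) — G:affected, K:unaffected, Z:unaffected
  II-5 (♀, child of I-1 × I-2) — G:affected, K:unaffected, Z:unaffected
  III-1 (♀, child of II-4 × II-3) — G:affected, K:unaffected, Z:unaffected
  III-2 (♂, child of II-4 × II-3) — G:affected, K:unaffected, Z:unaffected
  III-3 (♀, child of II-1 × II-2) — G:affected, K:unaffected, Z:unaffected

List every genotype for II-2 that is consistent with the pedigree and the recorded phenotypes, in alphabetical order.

II-2 ∈ {Gg kk ZZ, Gg kk Zz}

G/I-1 un ·: Gg
G/I-2 un ·: Gg
G/II-1 aff I-1×I-2: gg
G/II-2 un ·: Gg
G/II-3 un I-1×I-2: Gg
G/II-4 aff ·: gg
G/II-5 aff I-1×I-2: gg
G/III-1 aff II-4×II-3: gg
G/III-2 aff II-4×II-3: gg
G/III-3 aff II-1×II-2: gg
⇒ G over [I-1,I-2,II-1,II-2,II-3,II-4,II-5,III-1,III-2,III-3]: 1 consistent
K/I-1 un ·: KK|Kk
K/I-2 aff ·: kk
K/II-1 un I-1×I-2: Kk
K/II-2 aff ·: kk
K/II-3 un I-1×I-2: Kk
K/II-4 un ·: KK|Kk
K/II-5 un I-1×I-2: Kk
K/III-1 un II-4×II-3: KK|Kk
K/III-2 un II-4×II-3: KK|Kk
K/III-3 un II-1×II-2: Kk
⇒ K over [I-1,I-2,II-1,II-2,II-3,II-4,II-5,III-1,III-2,III-3]: 16 consistent
Z/I-1 un ·: ZZ|Zz
Z/I-2 aff ·: zz
Z/II-1 un I-1×I-2: Zz
Z/II-2 un ·: ZZ|Zz
Z/II-3 un I-1×I-2: Zz
Z/II-4 un ·: ZZ|Zz
Z/II-5 un I-1×I-2: Zz
Z/III-1 un II-4×II-3: ZZ|Zz
Z/III-2 un II-4×II-3: ZZ|Zz
Z/III-3 un II-1×II-2: ZZ|Zz
⇒ Z over [I-1,I-2,II-1,II-2,II-3,II-4,II-5,III-1,III-2,III-3]: 64 consistent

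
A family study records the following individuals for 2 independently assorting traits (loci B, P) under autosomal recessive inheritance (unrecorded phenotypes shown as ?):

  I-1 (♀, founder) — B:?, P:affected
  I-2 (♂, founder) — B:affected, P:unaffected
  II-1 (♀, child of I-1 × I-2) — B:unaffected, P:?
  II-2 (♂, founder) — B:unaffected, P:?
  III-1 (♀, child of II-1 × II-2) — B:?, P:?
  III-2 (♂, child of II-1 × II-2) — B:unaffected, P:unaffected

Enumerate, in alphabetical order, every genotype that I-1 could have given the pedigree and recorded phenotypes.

I-1 ∈ {BB pp, Bb pp}

B/I-1 ? ·: BB|Bb
B/I-2 aff ·: bb
B/II-1 un I-1×I-2: Bb
B/II-2 un ·: BB|Bb
B/III-1 ? II-1×II-2: BB|Bb|bb
B/III-2 un II-1×II-2: BB|Bb
⇒ B over [I-1,I-2,II-1,II-2,III-1,III-2]: 20 consistent
P/I-1 aff ·: pp
P/I-2 un ·: PP|Pp
P/II-1 ? I-1×I-2: Pp|pp
P/II-2 ? ·: PP|Pp|pp
P/III-1 ? II-1×II-2: PP|Pp|pp
P/III-2 un II-1×II-2: PP|Pp
⇒ P over [I-1,I-2,II-1,II-2,III-1,III-2]: 27 consistent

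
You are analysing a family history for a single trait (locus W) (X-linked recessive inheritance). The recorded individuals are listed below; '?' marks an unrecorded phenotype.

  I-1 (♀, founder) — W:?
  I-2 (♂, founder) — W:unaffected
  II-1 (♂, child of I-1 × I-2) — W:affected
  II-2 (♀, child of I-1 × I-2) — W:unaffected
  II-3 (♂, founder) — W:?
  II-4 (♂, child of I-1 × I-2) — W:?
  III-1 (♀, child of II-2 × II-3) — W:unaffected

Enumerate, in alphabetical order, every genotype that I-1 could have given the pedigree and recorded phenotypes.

W/I-1 ? ·: X^WX^w|X^wX^w
W/I-2 un ·: X^WY
W/II-1 aff I-1×I-2: X^wY
W/II-2 un I-1×I-2: X^WX^W|X^WX^w
W/II-3 ? ·: X^WY|X^wY
W/II-4 ? I-1×I-2: X^WY|X^wY
W/III-1 un II-2×II-3: X^WX^W|X^WX^w
⇒ W over [I-1,I-2,II-1,II-2,II-3,II-4,III-1]: 13 consistent

I-1 ∈ {X^WX^w, X^wX^w}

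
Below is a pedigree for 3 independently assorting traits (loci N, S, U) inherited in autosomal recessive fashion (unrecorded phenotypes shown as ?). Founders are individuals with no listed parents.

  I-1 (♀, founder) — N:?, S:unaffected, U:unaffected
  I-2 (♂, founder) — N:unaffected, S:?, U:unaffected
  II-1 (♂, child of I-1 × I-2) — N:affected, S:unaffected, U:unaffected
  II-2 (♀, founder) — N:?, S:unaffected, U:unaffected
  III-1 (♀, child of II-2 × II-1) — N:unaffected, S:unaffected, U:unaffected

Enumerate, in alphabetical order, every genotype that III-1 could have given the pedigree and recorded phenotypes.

III-1 ∈ {Nn SS UU, Nn SS Uu, Nn Ss UU, Nn Ss Uu}

N/I-1 ? ·: Nn|nn
N/I-2 un ·: Nn
N/II-1 aff I-1×I-2: nn
N/II-2 ? ·: NN|Nn
N/III-1 un II-2×II-1: Nn
⇒ N over [I-1,I-2,II-1,II-2,III-1]: 4 consistent
S/I-1 un ·: SS|Ss
S/I-2 ? ·: SS|Ss|ss
S/II-1 un I-1×I-2: SS|Ss
S/II-2 un ·: SS|Ss
S/III-1 un II-2×II-1: SS|Ss
⇒ S over [I-1,I-2,II-1,II-2,III-1]: 32 consistent
U/I-1 un ·: UU|Uu
U/I-2 un ·: UU|Uu
U/II-1 un I-1×I-2: UU|Uu
U/II-2 un ·: UU|Uu
U/III-1 un II-2×II-1: UU|Uu
⇒ U over [I-1,I-2,II-1,II-2,III-1]: 24 consistent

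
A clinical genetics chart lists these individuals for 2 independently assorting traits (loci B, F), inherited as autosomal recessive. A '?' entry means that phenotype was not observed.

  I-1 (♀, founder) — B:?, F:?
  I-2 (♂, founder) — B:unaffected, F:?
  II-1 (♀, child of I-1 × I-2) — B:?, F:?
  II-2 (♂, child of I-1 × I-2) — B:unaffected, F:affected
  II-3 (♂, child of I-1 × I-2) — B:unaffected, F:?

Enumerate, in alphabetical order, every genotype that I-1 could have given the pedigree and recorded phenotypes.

B/I-1 ? ·: BB|Bb|bb
B/I-2 un ·: BB|Bb
B/II-1 ? I-1×I-2: BB|Bb|bb
B/II-2 un I-1×I-2: BB|Bb
B/II-3 un I-1×I-2: BB|Bb
⇒ B over [I-1,I-2,II-1,II-2,II-3]: 32 consistent
F/I-1 ? ·: Ff|ff
F/I-2 ? ·: Ff|ff
F/II-1 ? I-1×I-2: FF|Ff|ff
F/II-2 aff I-1×I-2: ff
F/II-3 ? I-1×I-2: FF|Ff|ff
⇒ F over [I-1,I-2,II-1,II-2,II-3]: 18 consistent

I-1 ∈ {BB Ff, BB ff, Bb Ff, Bb ff, bb Ff, bb ff}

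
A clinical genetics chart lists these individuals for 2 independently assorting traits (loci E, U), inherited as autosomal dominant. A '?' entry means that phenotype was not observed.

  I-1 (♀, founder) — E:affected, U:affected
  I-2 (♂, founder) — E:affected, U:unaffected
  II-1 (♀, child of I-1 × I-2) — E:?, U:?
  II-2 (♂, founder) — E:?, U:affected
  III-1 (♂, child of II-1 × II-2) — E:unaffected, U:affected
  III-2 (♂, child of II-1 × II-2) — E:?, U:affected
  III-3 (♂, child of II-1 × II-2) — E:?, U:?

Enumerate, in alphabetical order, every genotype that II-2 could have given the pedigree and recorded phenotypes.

II-2 ∈ {Ee UU, Ee Uu, ee UU, ee Uu}

E/I-1 aff ·: Ee|EE
E/I-2 aff ·: Ee|EE
E/II-1 ? I-1×I-2: ee|Ee
E/II-2 ? ·: ee|Ee
E/III-1 un II-1×II-2: ee
E/III-2 ? II-1×II-2: ee|Ee|EE
E/III-3 ? II-1×II-2: ee|Ee|EE
⇒ E over [I-1,I-2,II-1,II-2,III-1,III-2,III-3]: 44 consistent
U/I-1 aff ·: Uu|UU
U/I-2 un ·: uu
U/II-1 ? I-1×I-2: uu|Uu
U/II-2 aff ·: Uu|UU
U/III-1 aff II-1×II-2: Uu|UU
U/III-2 aff II-1×II-2: Uu|UU
U/III-3 ? II-1×II-2: uu|Uu|UU
⇒ U over [I-1,I-2,II-1,II-2,III-1,III-2,III-3]: 43 consistent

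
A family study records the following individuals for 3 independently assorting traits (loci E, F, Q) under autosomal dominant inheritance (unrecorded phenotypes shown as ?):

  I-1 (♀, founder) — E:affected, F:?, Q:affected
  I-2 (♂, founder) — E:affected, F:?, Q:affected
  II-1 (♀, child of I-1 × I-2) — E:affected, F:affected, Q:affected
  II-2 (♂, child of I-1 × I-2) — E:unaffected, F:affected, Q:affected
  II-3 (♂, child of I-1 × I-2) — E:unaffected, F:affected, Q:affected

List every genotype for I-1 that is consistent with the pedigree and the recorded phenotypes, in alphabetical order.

I-1 ∈ {Ee FF QQ, Ee FF Qq, Ee Ff QQ, Ee Ff Qq, Ee ff QQ, Ee ff Qq}

E/I-1 aff ·: Ee
E/I-2 aff ·: Ee
E/II-1 aff I-1×I-2: Ee|EE
E/II-2 un I-1×I-2: ee
E/II-3 un I-1×I-2: ee
⇒ E over [I-1,I-2,II-1,II-2,II-3]: 2 consistent
F/I-1 ? ·: ff|Ff|FF
F/I-2 ? ·: ff|Ff|FF
F/II-1 aff I-1×I-2: Ff|FF
F/II-2 aff I-1×I-2: Ff|FF
F/II-3 aff I-1×I-2: Ff|FF
⇒ F over [I-1,I-2,II-1,II-2,II-3]: 29 consistent
Q/I-1 aff ·: Qq|QQ
Q/I-2 aff ·: Qq|QQ
Q/II-1 aff I-1×I-2: Qq|QQ
Q/II-2 aff I-1×I-2: Qq|QQ
Q/II-3 aff I-1×I-2: Qq|QQ
⇒ Q over [I-1,I-2,II-1,II-2,II-3]: 25 consistent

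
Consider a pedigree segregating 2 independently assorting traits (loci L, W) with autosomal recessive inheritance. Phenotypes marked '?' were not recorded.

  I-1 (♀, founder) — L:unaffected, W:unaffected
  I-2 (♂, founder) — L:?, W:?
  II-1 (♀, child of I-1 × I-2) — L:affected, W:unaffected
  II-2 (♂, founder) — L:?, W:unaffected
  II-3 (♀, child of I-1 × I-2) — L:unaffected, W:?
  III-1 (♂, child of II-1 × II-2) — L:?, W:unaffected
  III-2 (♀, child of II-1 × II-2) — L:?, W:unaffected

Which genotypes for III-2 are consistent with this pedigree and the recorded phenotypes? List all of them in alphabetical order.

III-2 ∈ {Ll WW, Ll Ww, ll WW, ll Ww}

L/I-1 un ·: Ll
L/I-2 ? ·: Ll|ll
L/II-1 aff I-1×I-2: ll
L/II-2 ? ·: LL|Ll|ll
L/II-3 un I-1×I-2: LL|Ll
L/III-1 ? II-1×II-2: Ll|ll
L/III-2 ? II-1×II-2: Ll|ll
⇒ L over [I-1,I-2,II-1,II-2,II-3,III-1,III-2]: 18 consistent
W/I-1 un ·: WW|Ww
W/I-2 ? ·: WW|Ww|ww
W/II-1 un I-1×I-2: WW|Ww
W/II-2 un ·: WW|Ww
W/II-3 ? I-1×I-2: WW|Ww|ww
W/III-1 un II-1×II-2: WW|Ww
W/III-2 un II-1×II-2: WW|Ww
⇒ W over [I-1,I-2,II-1,II-2,II-3,III-1,III-2]: 120 consistent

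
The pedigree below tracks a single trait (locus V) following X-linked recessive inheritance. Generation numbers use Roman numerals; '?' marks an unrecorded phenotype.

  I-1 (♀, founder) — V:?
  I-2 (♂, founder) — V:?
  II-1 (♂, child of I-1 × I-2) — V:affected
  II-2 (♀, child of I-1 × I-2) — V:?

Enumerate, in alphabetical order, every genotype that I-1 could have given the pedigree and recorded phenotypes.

V/I-1 ? ·: X^VX^v|X^vX^v
V/I-2 ? ·: X^VY|X^vY
V/II-1 aff I-1×I-2: X^vY
V/II-2 ? I-1×I-2: X^VX^V|X^VX^v|X^vX^v
⇒ V over [I-1,I-2,II-1,II-2]: 6 consistent

I-1 ∈ {X^VX^v, X^vX^v}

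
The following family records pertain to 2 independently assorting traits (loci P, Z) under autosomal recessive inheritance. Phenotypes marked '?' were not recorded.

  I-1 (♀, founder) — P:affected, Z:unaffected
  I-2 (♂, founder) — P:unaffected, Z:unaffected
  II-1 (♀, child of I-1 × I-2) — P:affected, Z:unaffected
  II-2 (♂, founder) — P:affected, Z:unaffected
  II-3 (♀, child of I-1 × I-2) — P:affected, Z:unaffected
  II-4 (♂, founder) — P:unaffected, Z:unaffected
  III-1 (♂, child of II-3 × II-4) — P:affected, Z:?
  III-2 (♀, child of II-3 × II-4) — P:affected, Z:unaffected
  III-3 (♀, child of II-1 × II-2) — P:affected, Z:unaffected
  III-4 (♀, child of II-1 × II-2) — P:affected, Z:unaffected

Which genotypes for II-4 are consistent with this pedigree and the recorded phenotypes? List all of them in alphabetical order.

II-4 ∈ {Pp ZZ, Pp Zz}

P/I-1 aff ·: pp
P/I-2 un ·: Pp
P/II-1 aff I-1×I-2: pp
P/II-2 aff ·: pp
P/II-3 aff I-1×I-2: pp
P/II-4 un ·: Pp
P/III-1 aff II-3×II-4: pp
P/III-2 aff II-3×II-4: pp
P/III-3 aff II-1×II-2: pp
P/III-4 aff II-1×II-2: pp
⇒ P over [I-1,I-2,II-1,II-2,II-3,II-4,III-1,III-2,III-3,III-4]: 1 consistent
Z/I-1 un ·: ZZ|Zz
Z/I-2 un ·: ZZ|Zz
Z/II-1 un I-1×I-2: ZZ|Zz
Z/II-2 un ·: ZZ|Zz
Z/II-3 un I-1×I-2: ZZ|Zz
Z/II-4 un ·: ZZ|Zz
Z/III-1 ? II-3×II-4: ZZ|Zz|zz
Z/III-2 un II-3×II-4: ZZ|Zz
Z/III-3 un II-1×II-2: ZZ|Zz
Z/III-4 un II-1×II-2: ZZ|Zz
⇒ Z over [I-1,I-2,II-1,II-2,II-3,II-4,III-1,III-2,III-3,III-4]: 610 consistent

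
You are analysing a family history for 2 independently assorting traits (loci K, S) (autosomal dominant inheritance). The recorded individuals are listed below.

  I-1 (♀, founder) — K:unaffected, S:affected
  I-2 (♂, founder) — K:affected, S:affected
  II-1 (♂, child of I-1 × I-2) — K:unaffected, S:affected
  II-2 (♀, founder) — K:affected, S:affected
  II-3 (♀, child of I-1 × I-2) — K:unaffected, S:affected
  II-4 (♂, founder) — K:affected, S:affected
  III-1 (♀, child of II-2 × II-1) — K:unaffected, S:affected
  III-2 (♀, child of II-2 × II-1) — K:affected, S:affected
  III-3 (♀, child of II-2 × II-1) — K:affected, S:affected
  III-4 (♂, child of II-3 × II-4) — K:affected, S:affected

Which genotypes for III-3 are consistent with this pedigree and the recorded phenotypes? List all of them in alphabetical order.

K/I-1 un ·: kk
K/I-2 aff ·: Kk
K/II-1 un I-1×I-2: kk
K/II-2 aff ·: Kk
K/II-3 un I-1×I-2: kk
K/II-4 aff ·: Kk|KK
K/III-1 un II-2×II-1: kk
K/III-2 aff II-2×II-1: Kk
K/III-3 aff II-2×II-1: Kk
K/III-4 aff II-3×II-4: Kk
⇒ K over [I-1,I-2,II-1,II-2,II-3,II-4,III-1,III-2,III-3,III-4]: 2 consistent
S/I-1 aff ·: Ss|SS
S/I-2 aff ·: Ss|SS
S/II-1 aff I-1×I-2: Ss|SS
S/II-2 aff ·: Ss|SS
S/II-3 aff I-1×I-2: Ss|SS
S/II-4 aff ·: Ss|SS
S/III-1 aff II-2×II-1: Ss|SS
S/III-2 aff II-2×II-1: Ss|SS
S/III-3 aff II-2×II-1: Ss|SS
S/III-4 aff II-3×II-4: Ss|SS
⇒ S over [I-1,I-2,II-1,II-2,II-3,II-4,III-1,III-2,III-3,III-4]: 552 consistent

III-3 ∈ {Kk SS, Kk Ss}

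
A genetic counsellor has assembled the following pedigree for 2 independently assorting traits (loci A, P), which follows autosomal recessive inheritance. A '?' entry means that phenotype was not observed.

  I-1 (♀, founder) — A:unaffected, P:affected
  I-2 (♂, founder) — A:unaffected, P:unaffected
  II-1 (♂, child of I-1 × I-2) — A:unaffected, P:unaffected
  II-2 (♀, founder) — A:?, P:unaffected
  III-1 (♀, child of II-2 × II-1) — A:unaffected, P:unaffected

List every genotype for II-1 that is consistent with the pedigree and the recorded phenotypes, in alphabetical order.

II-1 ∈ {AA Pp, Aa Pp}

A/I-1 un ·: AA|Aa
A/I-2 un ·: AA|Aa
A/II-1 un I-1×I-2: AA|Aa
A/II-2 ? ·: AA|Aa|aa
A/III-1 un II-2×II-1: AA|Aa
⇒ A over [I-1,I-2,II-1,II-2,III-1]: 31 consistent
P/I-1 aff ·: pp
P/I-2 un ·: PP|Pp
P/II-1 un I-1×I-2: Pp
P/II-2 un ·: PP|Pp
P/III-1 un II-2×II-1: PP|Pp
⇒ P over [I-1,I-2,II-1,II-2,III-1]: 8 consistent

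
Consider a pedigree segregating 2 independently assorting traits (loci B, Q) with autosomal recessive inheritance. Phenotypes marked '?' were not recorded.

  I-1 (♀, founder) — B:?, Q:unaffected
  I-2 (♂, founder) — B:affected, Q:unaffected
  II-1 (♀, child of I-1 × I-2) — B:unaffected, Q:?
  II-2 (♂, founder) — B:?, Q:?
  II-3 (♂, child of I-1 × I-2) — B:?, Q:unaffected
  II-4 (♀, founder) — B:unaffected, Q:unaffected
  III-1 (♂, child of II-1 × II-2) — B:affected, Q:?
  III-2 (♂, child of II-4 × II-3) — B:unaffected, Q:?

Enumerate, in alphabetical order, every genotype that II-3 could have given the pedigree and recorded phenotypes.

B/I-1 ? ·: BB|Bb
B/I-2 aff ·: bb
B/II-1 un I-1×I-2: Bb
B/II-2 ? ·: Bb|bb
B/II-3 ? I-1×I-2: Bb|bb
B/II-4 un ·: BB|Bb
B/III-1 aff II-1×II-2: bb
B/III-2 un II-4×II-3: BB|Bb
⇒ B over [I-1,I-2,II-1,II-2,II-3,II-4,III-1,III-2]: 20 consistent
Q/I-1 un ·: QQ|Qq
Q/I-2 un ·: QQ|Qq
Q/II-1 ? I-1×I-2: QQ|Qq|qq
Q/II-2 ? ·: QQ|Qq|qq
Q/II-3 un I-1×I-2: QQ|Qq
Q/II-4 un ·: QQ|Qq
Q/III-1 ? II-1×II-2: QQ|Qq|qq
Q/III-2 ? II-4×II-3: QQ|Qq|qq
⇒ Q over [I-1,I-2,II-1,II-2,II-3,II-4,III-1,III-2]: 308 consistent

II-3 ∈ {Bb QQ, Bb Qq, bb QQ, bb Qq}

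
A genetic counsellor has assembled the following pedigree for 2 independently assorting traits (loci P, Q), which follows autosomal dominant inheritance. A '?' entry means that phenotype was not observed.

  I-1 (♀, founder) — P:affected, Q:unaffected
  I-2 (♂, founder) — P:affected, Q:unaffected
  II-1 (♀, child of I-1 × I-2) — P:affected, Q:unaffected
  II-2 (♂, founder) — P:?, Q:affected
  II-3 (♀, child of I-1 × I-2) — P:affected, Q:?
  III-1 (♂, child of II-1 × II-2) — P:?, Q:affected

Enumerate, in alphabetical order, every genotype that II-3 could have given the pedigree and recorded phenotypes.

P/I-1 aff ·: Pp|PP
P/I-2 aff ·: Pp|PP
P/II-1 aff I-1×I-2: Pp|PP
P/II-2 ? ·: pp|Pp|PP
P/II-3 aff I-1×I-2: Pp|PP
P/III-1 ? II-1×II-2: pp|Pp|PP
⇒ P over [I-1,I-2,II-1,II-2,II-3,III-1]: 70 consistent
Q/I-1 un ·: qq
Q/I-2 un ·: qq
Q/II-1 un I-1×I-2: qq
Q/II-2 aff ·: Qq|QQ
Q/II-3 ? I-1×I-2: qq
Q/III-1 aff II-1×II-2: Qq
⇒ Q over [I-1,I-2,II-1,II-2,II-3,III-1]: 2 consistent

II-3 ∈ {PP qq, Pp qq}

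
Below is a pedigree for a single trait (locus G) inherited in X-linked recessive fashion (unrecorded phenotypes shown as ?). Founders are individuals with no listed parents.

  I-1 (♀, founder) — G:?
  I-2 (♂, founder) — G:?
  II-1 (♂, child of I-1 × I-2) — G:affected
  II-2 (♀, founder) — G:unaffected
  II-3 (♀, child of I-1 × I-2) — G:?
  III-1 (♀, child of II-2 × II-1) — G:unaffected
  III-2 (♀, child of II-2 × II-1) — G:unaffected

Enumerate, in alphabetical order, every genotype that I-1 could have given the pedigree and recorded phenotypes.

I-1 ∈ {X^GX^g, X^gX^g}

G/I-1 ? ·: X^GX^g|X^gX^g
G/I-2 ? ·: X^GY|X^gY
G/II-1 aff I-1×I-2: X^gY
G/II-2 un ·: X^GX^G|X^GX^g
G/II-3 ? I-1×I-2: X^GX^G|X^GX^g|X^gX^g
G/III-1 un II-2×II-1: X^GX^g
G/III-2 un II-2×II-1: X^GX^g
⇒ G over [I-1,I-2,II-1,II-2,II-3,III-1,III-2]: 12 consistent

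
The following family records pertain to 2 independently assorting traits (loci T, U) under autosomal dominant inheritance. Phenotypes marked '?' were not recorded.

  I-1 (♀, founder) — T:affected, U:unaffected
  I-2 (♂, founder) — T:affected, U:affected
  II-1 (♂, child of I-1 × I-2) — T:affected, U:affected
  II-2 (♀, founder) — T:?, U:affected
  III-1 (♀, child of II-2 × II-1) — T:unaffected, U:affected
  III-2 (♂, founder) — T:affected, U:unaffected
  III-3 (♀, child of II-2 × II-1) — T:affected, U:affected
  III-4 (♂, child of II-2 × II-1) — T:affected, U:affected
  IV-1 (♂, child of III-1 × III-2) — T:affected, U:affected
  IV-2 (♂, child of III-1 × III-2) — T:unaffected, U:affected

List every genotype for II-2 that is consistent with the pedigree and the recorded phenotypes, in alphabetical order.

T/I-1 aff ·: Tt|TT
T/I-2 aff ·: Tt|TT
T/II-1 aff I-1×I-2: Tt
T/II-2 ? ·: tt|Tt
T/III-1 un II-2×II-1: tt
T/III-2 aff ·: Tt
T/III-3 aff II-2×II-1: Tt|TT
T/III-4 aff II-2×II-1: Tt|TT
T/IV-1 aff III-1×III-2: Tt
T/IV-2 un III-1×III-2: tt
⇒ T over [I-1,I-2,II-1,II-2,III-1,III-2,III-3,III-4,IV-1,IV-2]: 15 consistent
U/I-1 un ·: uu
U/I-2 aff ·: Uu|UU
U/II-1 aff I-1×I-2: Uu
U/II-2 aff ·: Uu|UU
U/III-1 aff II-2×II-1: Uu|UU
U/III-2 un ·: uu
U/III-3 aff II-2×II-1: Uu|UU
U/III-4 aff II-2×II-1: Uu|UU
U/IV-1 aff III-1×III-2: Uu
U/IV-2 aff III-1×III-2: Uu
⇒ U over [I-1,I-2,II-1,II-2,III-1,III-2,III-3,III-4,IV-1,IV-2]: 32 consistent

II-2 ∈ {Tt UU, Tt Uu, tt UU, tt Uu}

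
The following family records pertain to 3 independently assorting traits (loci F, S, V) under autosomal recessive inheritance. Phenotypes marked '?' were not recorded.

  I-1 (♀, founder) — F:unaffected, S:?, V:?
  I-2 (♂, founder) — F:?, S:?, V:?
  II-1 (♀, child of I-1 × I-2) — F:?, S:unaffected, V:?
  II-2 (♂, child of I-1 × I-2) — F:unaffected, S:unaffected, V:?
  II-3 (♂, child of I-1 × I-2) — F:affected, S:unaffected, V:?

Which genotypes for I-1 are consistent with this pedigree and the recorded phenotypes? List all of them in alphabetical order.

F/I-1 un ·: Ff
F/I-2 ? ·: Ff|ff
F/II-1 ? I-1×I-2: FF|Ff|ff
F/II-2 un I-1×I-2: FF|Ff
F/II-3 aff I-1×I-2: ff
⇒ F over [I-1,I-2,II-1,II-2,II-3]: 8 consistent
S/I-1 ? ·: SS|Ss|ss
S/I-2 ? ·: SS|Ss|ss
S/II-1 un I-1×I-2: SS|Ss
S/II-2 un I-1×I-2: SS|Ss
S/II-3 un I-1×I-2: SS|Ss
⇒ S over [I-1,I-2,II-1,II-2,II-3]: 29 consistent
V/I-1 ? ·: VV|Vv|vv
V/I-2 ? ·: VV|Vv|vv
V/II-1 ? I-1×I-2: VV|Vv|vv
V/II-2 ? I-1×I-2: VV|Vv|vv
V/II-3 ? I-1×I-2: VV|Vv|vv
⇒ V over [I-1,I-2,II-1,II-2,II-3]: 63 consistent

I-1 ∈ {Ff SS VV, Ff SS Vv, Ff SS vv, Ff Ss VV, Ff Ss Vv, Ff Ss vv, Ff ss VV, Ff ss Vv, Ff ss vv}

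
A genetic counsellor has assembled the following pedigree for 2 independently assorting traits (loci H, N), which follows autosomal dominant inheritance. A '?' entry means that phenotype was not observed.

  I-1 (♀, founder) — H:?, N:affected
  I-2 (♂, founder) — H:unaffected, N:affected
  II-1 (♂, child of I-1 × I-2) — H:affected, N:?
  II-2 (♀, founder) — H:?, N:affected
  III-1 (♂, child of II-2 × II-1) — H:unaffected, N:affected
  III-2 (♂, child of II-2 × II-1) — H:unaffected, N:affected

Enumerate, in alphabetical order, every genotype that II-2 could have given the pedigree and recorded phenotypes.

H/I-1 ? ·: Hh|HH
H/I-2 un ·: hh
H/II-1 aff I-1×I-2: Hh
H/II-2 ? ·: hh|Hh
H/III-1 un II-2×II-1: hh
H/III-2 un II-2×II-1: hh
⇒ H over [I-1,I-2,II-1,II-2,III-1,III-2]: 4 consistent
N/I-1 aff ·: Nn|NN
N/I-2 aff ·: Nn|NN
N/II-1 ? I-1×I-2: nn|Nn|NN
N/II-2 aff ·: Nn|NN
N/III-1 aff II-2×II-1: Nn|NN
N/III-2 aff II-2×II-1: Nn|NN
⇒ N over [I-1,I-2,II-1,II-2,III-1,III-2]: 46 consistent

II-2 ∈ {Hh NN, Hh Nn, hh NN, hh Nn}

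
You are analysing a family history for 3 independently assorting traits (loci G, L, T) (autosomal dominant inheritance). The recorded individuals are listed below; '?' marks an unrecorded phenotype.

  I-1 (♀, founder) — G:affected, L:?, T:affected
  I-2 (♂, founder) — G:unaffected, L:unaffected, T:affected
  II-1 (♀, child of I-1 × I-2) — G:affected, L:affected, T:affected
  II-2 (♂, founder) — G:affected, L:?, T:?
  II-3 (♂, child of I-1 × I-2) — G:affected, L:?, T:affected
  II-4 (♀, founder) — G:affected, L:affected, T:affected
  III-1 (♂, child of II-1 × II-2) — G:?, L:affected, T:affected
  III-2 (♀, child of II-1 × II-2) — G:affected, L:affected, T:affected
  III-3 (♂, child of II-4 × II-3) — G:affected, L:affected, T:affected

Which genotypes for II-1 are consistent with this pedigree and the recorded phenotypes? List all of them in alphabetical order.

II-1 ∈ {Gg Ll TT, Gg Ll Tt}

G/I-1 aff ·: Gg|GG
G/I-2 un ·: gg
G/II-1 aff I-1×I-2: Gg
G/II-2 aff ·: Gg|GG
G/II-3 aff I-1×I-2: Gg
G/II-4 aff ·: Gg|GG
G/III-1 ? II-1×II-2: gg|Gg|GG
G/III-2 aff II-1×II-2: Gg|GG
G/III-3 aff II-4×II-3: Gg|GG
⇒ G over [I-1,I-2,II-1,II-2,II-3,II-4,III-1,III-2,III-3]: 80 consistent
L/I-1 ? ·: Ll|LL
L/I-2 un ·: ll
L/II-1 aff I-1×I-2: Ll
L/II-2 ? ·: ll|Ll|LL
L/II-3 ? I-1×I-2: ll|Ll
L/II-4 aff ·: Ll|LL
L/III-1 aff II-1×II-2: Ll|LL
L/III-2 aff II-1×II-2: Ll|LL
L/III-3 aff II-4×II-3: Ll|LL
⇒ L over [I-1,I-2,II-1,II-2,II-3,II-4,III-1,III-2,III-3]: 90 consistent
T/I-1 aff ·: Tt|TT
T/I-2 aff ·: Tt|TT
T/II-1 aff I-1×I-2: Tt|TT
T/II-2 ? ·: tt|Tt|TT
T/II-3 aff I-1×I-2: Tt|TT
T/II-4 aff ·: Tt|TT
T/III-1 aff II-1×II-2: Tt|TT
T/III-2 aff II-1×II-2: Tt|TT
T/III-3 aff II-4×II-3: Tt|TT
⇒ T over [I-1,I-2,II-1,II-2,II-3,II-4,III-1,III-2,III-3]: 333 consistent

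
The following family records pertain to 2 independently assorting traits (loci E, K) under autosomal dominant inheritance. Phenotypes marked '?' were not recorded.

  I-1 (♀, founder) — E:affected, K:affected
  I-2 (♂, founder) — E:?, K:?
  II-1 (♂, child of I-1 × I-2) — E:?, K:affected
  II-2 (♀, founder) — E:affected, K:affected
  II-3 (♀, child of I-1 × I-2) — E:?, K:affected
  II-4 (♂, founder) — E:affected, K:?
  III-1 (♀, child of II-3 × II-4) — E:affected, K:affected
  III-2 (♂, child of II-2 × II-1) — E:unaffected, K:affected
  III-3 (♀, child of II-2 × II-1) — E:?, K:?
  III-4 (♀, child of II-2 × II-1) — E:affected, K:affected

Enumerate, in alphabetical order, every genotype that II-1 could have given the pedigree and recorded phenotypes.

II-1 ∈ {Ee KK, Ee Kk, ee KK, ee Kk}

E/I-1 aff ·: Ee|EE
E/I-2 ? ·: ee|Ee|EE
E/II-1 ? I-1×I-2: ee|Ee
E/II-2 aff ·: Ee
E/II-3 ? I-1×I-2: ee|Ee|EE
E/II-4 aff ·: Ee|EE
E/III-1 aff II-3×II-4: Ee|EE
E/III-2 un II-2×II-1: ee
E/III-3 ? II-2×II-1: ee|Ee|EE
E/III-4 aff II-2×II-1: Ee|EE
⇒ E over [I-1,I-2,II-1,II-2,II-3,II-4,III-1,III-2,III-3,III-4]: 228 consistent
K/I-1 aff ·: Kk|KK
K/I-2 ? ·: kk|Kk|KK
K/II-1 aff I-1×I-2: Kk|KK
K/II-2 aff ·: Kk|KK
K/II-3 aff I-1×I-2: Kk|KK
K/II-4 ? ·: kk|Kk|KK
K/III-1 aff II-3×II-4: Kk|KK
K/III-2 aff II-2×II-1: Kk|KK
K/III-3 ? II-2×II-1: kk|Kk|KK
K/III-4 aff II-2×II-1: Kk|KK
⇒ K over [I-1,I-2,II-1,II-2,II-3,II-4,III-1,III-2,III-3,III-4]: 1019 consistent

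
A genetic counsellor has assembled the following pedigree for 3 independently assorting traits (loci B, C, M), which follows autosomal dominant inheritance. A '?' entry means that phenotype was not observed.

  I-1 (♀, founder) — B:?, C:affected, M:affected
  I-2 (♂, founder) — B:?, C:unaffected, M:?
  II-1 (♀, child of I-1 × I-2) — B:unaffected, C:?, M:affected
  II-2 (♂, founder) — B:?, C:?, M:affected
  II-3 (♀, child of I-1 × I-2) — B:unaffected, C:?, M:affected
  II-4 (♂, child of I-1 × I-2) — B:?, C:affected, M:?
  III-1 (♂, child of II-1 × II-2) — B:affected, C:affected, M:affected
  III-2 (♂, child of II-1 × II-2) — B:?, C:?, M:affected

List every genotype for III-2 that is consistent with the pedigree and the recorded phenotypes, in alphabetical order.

III-2 ∈ {Bb CC MM, Bb CC Mm, Bb Cc MM, Bb Cc Mm, Bb cc MM, Bb cc Mm, bb CC MM, bb CC Mm, bb Cc MM, bb Cc Mm, bb cc MM, bb cc Mm}

B/I-1 ? ·: bb|Bb
B/I-2 ? ·: bb|Bb
B/II-1 un I-1×I-2: bb
B/II-2 ? ·: Bb|BB
B/II-3 un I-1×I-2: bb
B/II-4 ? I-1×I-2: bb|Bb|BB
B/III-1 aff II-1×II-2: Bb
B/III-2 ? II-1×II-2: bb|Bb
⇒ B over [I-1,I-2,II-1,II-2,II-3,II-4,III-1,III-2]: 24 consistent
C/I-1 aff ·: Cc|CC
C/I-2 un ·: cc
C/II-1 ? I-1×I-2: cc|Cc
C/II-2 ? ·: cc|Cc|CC
C/II-3 ? I-1×I-2: cc|Cc
C/II-4 aff I-1×I-2: Cc
C/III-1 aff II-1×II-2: Cc|CC
C/III-2 ? II-1×II-2: cc|Cc|CC
⇒ C over [I-1,I-2,II-1,II-2,II-3,II-4,III-1,III-2]: 42 consistent
M/I-1 aff ·: Mm|MM
M/I-2 ? ·: mm|Mm|MM
M/II-1 aff I-1×I-2: Mm|MM
M/II-2 aff ·: Mm|MM
M/II-3 aff I-1×I-2: Mm|MM
M/II-4 ? I-1×I-2: mm|Mm|MM
M/III-1 aff II-1×II-2: Mm|MM
M/III-2 aff II-1×II-2: Mm|MM
⇒ M over [I-1,I-2,II-1,II-2,II-3,II-4,III-1,III-2]: 211 consistent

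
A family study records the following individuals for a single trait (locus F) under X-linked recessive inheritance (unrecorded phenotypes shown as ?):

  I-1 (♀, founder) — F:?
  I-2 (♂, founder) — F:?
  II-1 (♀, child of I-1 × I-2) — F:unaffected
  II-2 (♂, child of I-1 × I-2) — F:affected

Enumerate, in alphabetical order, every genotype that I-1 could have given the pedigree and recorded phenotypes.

F/I-1 ? ·: X^FX^f|X^fX^f
F/I-2 ? ·: X^FY|X^fY
F/II-1 un I-1×I-2: X^FX^F|X^FX^f
F/II-2 aff I-1×I-2: X^fY
⇒ F over [I-1,I-2,II-1,II-2]: 4 consistent

I-1 ∈ {X^FX^f, X^fX^f}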